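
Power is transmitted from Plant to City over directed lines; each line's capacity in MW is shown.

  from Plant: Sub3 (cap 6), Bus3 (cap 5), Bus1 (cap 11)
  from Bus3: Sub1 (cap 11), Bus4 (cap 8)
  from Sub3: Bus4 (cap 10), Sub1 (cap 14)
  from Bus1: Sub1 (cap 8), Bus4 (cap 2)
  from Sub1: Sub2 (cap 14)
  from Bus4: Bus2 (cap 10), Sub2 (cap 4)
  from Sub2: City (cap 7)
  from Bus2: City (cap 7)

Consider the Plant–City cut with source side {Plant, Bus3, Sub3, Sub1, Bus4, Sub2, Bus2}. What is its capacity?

25

Edges leaving {Plant, Bus3, Sub3, Sub1, Bus4, Sub2, Bus2}: Plant→Bus1 (11), Sub2→City (7), Bus2→City (7).
Cut capacity = 11 + 7 + 7 = 25.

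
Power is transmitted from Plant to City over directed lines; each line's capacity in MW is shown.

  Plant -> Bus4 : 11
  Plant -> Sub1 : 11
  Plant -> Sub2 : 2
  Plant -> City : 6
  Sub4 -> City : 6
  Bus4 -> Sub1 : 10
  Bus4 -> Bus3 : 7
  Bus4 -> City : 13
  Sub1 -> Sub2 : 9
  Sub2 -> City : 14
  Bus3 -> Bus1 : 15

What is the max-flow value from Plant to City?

28

Augment Plant→City: bottleneck 6, flow now 6.
Augment Plant→Bus4→City: bottleneck 11, flow now 17.
Augment Plant→Sub2→City: bottleneck 2, flow now 19.
Augment Plant→Sub1→Sub2→City: bottleneck 9, flow now 28.
No augmenting path remains; maximum flow = 28.
In the residual graph, reachable from Plant: {Plant, Sub1}.
Min-cut edges: Plant→Bus4 (11), Plant→Sub2 (2), Plant→City (6), Sub1→Sub2 (9); capacity 11 + 2 + 6 + 9 = 28.
This cut is saturated, so no flow can exceed 28.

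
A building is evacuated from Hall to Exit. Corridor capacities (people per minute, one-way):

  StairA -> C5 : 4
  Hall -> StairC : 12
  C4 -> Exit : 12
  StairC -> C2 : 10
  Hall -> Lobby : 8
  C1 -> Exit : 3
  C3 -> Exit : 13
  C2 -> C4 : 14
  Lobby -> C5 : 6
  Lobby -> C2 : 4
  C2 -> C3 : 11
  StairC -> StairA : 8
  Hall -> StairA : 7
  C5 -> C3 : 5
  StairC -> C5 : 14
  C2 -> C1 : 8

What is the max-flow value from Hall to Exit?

Augment Hall→Lobby→C2→C3→Exit: bottleneck 4, flow now 4.
Augment Hall→Lobby→C5→C3→Exit: bottleneck 4, flow now 8.
Augment Hall→StairA→C5→C3→Exit: bottleneck 1, flow now 9.
Augment Hall→StairC→C2→C3→Exit: bottleneck 4, flow now 13.
Augment Hall→StairC→C2→C4→Exit: bottleneck 6, flow now 19.
No augmenting path remains; maximum flow = 19.
In the residual graph, reachable from Hall: {Hall, Lobby, StairA, StairC, C5}.
Min-cut edges: Lobby→C2 (4), StairC→C2 (10), C5→C3 (5); capacity 4 + 10 + 5 = 19.
This cut is saturated, so no flow can exceed 19.

19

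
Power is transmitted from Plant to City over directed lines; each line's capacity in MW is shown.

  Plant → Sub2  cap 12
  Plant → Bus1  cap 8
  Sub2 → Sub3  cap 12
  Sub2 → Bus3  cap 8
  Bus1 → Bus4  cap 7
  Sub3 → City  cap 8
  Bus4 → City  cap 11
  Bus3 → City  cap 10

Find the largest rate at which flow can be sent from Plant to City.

19

Augment Plant→Sub2→Sub3→City: bottleneck 8, flow now 8.
Augment Plant→Sub2→Bus3→City: bottleneck 4, flow now 12.
Augment Plant→Bus1→Bus4→City: bottleneck 7, flow now 19.
No augmenting path remains; maximum flow = 19.
In the residual graph, reachable from Plant: {Plant, Bus1}.
Min-cut edges: Plant→Sub2 (12), Bus1→Bus4 (7); capacity 12 + 7 = 19.
This cut is saturated, so no flow can exceed 19.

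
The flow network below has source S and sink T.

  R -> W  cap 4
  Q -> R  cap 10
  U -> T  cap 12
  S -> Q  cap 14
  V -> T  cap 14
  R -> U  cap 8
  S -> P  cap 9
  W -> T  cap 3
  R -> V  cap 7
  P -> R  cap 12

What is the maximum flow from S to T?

Augment S→P→R→U→T: bottleneck 8, flow now 8.
Augment S→P→R→V→T: bottleneck 1, flow now 9.
Augment S→Q→R→V→T: bottleneck 6, flow now 15.
Augment S→Q→R→W→T: bottleneck 3, flow now 18.
No augmenting path remains; maximum flow = 18.
In the residual graph, reachable from S: {S, P, Q, R, W}.
Min-cut edges: R→U (8), R→V (7), W→T (3); capacity 8 + 7 + 3 = 18.
This cut is saturated, so no flow can exceed 18.

18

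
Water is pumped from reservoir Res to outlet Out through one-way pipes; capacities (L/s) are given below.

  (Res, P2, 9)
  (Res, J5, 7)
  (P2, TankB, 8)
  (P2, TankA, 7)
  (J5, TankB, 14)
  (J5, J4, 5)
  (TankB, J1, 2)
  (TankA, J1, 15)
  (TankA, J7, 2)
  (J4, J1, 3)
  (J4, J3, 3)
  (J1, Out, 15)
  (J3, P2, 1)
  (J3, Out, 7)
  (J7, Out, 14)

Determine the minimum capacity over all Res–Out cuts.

14

Augment Res→P2→TankB→J1→Out: bottleneck 2, flow now 2.
Augment Res→P2→TankA→J1→Out: bottleneck 7, flow now 9.
Augment Res→J5→J4→J1→Out: bottleneck 3, flow now 12.
Augment Res→J5→J4→J3→Out: bottleneck 2, flow now 14.
No augmenting path remains; maximum flow = 14.
By max-flow min-cut, the minimum cut capacity equals the max flow.
In the residual graph, reachable from Res: {Res, P2, J5, TankB}.
Min-cut edges: P2→TankA (7), J5→J4 (5), TankB→J1 (2); capacity 7 + 5 + 2 = 14.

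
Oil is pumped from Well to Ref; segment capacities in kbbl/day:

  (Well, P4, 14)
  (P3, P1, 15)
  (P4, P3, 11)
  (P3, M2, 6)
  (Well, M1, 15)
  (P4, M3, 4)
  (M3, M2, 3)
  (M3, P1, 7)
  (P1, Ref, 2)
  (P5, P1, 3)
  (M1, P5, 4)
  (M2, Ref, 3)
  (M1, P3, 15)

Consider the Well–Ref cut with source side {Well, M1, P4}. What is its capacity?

Edges leaving {Well, M1, P4}: M1→P3 (15), M1→P5 (4), P4→P3 (11), P4→M3 (4).
Cut capacity = 15 + 4 + 11 + 4 = 34.

34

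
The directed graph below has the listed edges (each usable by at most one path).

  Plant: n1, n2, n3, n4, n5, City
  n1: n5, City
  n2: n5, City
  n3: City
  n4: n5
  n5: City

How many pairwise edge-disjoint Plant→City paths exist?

5

Assign every edge capacity 1; by Menger, the answer equals the max flow.
Path Plant→City (+1); total 1.
Path Plant→n1→City (+1); total 2.
Path Plant→n2→City (+1); total 3.
Path Plant→n3→City (+1); total 4.
Path Plant→n5→City (+1); total 5.
No residual Plant→City path; max flow = 5.
Certifying cut of size 5: {Plant→City, Plant→n1, Plant→n2, Plant→n3, n5→City}.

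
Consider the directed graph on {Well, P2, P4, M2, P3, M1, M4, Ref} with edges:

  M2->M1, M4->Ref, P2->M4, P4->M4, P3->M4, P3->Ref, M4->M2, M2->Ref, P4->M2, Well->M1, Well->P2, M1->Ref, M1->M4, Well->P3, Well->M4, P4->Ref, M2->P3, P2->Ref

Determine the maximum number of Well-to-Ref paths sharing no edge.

4

Assign every edge capacity 1; by Menger, the answer equals the max flow.
Path Well→P2→Ref (+1); total 1.
Path Well→P3→Ref (+1); total 2.
Path Well→M1→Ref (+1); total 3.
Path Well→M4→Ref (+1); total 4.
No residual Well→Ref path; max flow = 4.
Certifying cut of size 4: {Well→M1, Well→M4, Well→P2, Well→P3}.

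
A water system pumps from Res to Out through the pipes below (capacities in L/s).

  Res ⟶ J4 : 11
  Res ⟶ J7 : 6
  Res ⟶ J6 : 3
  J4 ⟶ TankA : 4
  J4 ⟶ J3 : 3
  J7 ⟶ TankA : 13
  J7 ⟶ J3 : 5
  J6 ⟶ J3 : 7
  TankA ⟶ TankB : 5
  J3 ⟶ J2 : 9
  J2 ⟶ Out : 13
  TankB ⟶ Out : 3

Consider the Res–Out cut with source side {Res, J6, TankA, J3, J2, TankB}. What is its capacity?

33

Edges leaving {Res, J6, TankA, J3, J2, TankB}: Res→J4 (11), Res→J7 (6), J2→Out (13), TankB→Out (3).
Cut capacity = 11 + 6 + 13 + 3 = 33.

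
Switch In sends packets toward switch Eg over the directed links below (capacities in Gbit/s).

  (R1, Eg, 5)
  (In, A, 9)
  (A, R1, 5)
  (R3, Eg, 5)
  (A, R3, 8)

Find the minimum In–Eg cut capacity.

Augment In→A→R3→Eg: bottleneck 5, flow now 5.
Augment In→A→R1→Eg: bottleneck 4, flow now 9.
No augmenting path remains; maximum flow = 9.
By max-flow min-cut, the minimum cut capacity equals the max flow.
In the residual graph, reachable from In: {In}.
Min-cut edges: In→A (9); capacity 9 = 9.

9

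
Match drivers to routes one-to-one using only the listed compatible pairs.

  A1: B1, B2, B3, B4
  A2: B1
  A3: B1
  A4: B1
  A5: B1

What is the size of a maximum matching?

Unit-capacity flow: source→left, listed edges, right→sink; max matching = max flow.
Augmenting path A1→B1 (+1); matched 1.
Augmenting path A2→B1→A1→B2 (+1); matched 2.
No augmenting path remains; maximum matching = 2.
König certificate: {A1, B1} is a vertex cover of size 2 (every listed pair touches it), so no matching can be larger.

2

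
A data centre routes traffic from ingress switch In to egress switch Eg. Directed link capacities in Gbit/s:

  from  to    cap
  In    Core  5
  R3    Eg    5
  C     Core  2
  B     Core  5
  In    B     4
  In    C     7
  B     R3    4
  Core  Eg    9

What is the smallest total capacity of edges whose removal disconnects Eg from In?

Augment In→Core→Eg: bottleneck 5, flow now 5.
Augment In→B→Core→Eg: bottleneck 4, flow now 9.
Augment In→C→Core→B→R3→Eg: bottleneck 2, flow now 11. (uses reverse residual edge)
No augmenting path remains; maximum flow = 11.
By max-flow min-cut, the minimum cut capacity equals the max flow.
In the residual graph, reachable from In: {In, C}.
Min-cut edges: In→B (4), In→Core (5), C→Core (2); capacity 4 + 5 + 2 = 11.

11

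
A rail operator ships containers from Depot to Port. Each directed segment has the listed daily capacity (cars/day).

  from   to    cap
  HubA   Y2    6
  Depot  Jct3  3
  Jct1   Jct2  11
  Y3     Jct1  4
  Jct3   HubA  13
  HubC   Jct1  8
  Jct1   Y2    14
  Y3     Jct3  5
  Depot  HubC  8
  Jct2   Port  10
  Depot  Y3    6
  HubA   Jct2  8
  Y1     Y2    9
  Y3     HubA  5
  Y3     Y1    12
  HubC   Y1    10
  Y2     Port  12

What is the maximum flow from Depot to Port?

Augment Depot→Jct3→HubA→Jct2→Port: bottleneck 3, flow now 3.
Augment Depot→Y3→Jct1→Jct2→Port: bottleneck 4, flow now 7.
Augment Depot→Y3→Y1→Y2→Port: bottleneck 2, flow now 9.
Augment Depot→HubC→Jct1→Jct2→Port: bottleneck 3, flow now 12.
Augment Depot→HubC→Jct1→Y2→Port: bottleneck 5, flow now 17.
No augmenting path remains; maximum flow = 17.
In the residual graph, reachable from Depot: {Depot}.
Min-cut edges: Depot→Jct3 (3), Depot→Y3 (6), Depot→HubC (8); capacity 3 + 6 + 8 = 17.
This cut is saturated, so no flow can exceed 17.

17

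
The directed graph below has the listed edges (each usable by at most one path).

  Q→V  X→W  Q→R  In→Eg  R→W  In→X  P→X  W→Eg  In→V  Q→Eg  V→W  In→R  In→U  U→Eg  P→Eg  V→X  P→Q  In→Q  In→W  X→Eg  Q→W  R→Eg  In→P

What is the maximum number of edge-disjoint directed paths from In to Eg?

7

Assign every edge capacity 1; by Menger, the answer equals the max flow.
Path In→Eg (+1); total 1.
Path In→P→Eg (+1); total 2.
Path In→Q→Eg (+1); total 3.
Path In→R→Eg (+1); total 4.
Path In→U→Eg (+1); total 5.
Path In→W→Eg (+1); total 6.
Path In→X→Eg (+1); total 7.
No residual In→Eg path; max flow = 7.
Certifying cut of size 7: {In→Eg, In→P, In→Q, In→R, In→U, W→Eg, X→Eg}.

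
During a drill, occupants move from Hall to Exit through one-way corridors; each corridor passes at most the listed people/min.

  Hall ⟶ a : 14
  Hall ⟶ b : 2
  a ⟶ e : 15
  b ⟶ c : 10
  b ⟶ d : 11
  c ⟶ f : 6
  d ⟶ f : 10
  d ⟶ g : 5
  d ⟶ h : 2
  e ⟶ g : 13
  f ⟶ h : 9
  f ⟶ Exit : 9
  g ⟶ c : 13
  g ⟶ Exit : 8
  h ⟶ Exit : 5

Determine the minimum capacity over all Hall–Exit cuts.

15

Augment Hall→a→e→g→Exit: bottleneck 8, flow now 8.
Augment Hall→b→c→f→Exit: bottleneck 2, flow now 10.
Augment Hall→a→e→g→c→f→Exit: bottleneck 4, flow now 14.
Augment Hall→a→e→g→c→b→d→f→Exit: bottleneck 1, flow now 15. (uses reverse residual edge)
No augmenting path remains; maximum flow = 15.
By max-flow min-cut, the minimum cut capacity equals the max flow.
In the residual graph, reachable from Hall: {Hall, a, e}.
Min-cut edges: Hall→b (2), e→g (13); capacity 2 + 13 = 15.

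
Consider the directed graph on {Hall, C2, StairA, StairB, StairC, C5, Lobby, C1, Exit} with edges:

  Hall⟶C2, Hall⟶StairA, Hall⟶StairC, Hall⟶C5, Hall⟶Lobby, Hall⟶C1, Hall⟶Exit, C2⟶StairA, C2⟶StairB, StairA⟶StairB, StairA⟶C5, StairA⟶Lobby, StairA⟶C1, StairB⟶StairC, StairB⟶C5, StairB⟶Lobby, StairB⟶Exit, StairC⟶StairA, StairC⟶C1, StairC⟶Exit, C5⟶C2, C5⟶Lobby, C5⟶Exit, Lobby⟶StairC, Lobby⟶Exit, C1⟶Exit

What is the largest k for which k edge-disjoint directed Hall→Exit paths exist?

6

Assign every edge capacity 1; by Menger, the answer equals the max flow.
Path Hall→Exit (+1); total 1.
Path Hall→StairC→Exit (+1); total 2.
Path Hall→C5→Exit (+1); total 3.
Path Hall→Lobby→Exit (+1); total 4.
Path Hall→C1→Exit (+1); total 5.
Path Hall→C2→StairB→Exit (+1); total 6.
No residual Hall→Exit path; max flow = 6.
Certifying cut of size 6: {C1→Exit, C5→Exit, Hall→Exit, Lobby→Exit, StairB→Exit, StairC→Exit}.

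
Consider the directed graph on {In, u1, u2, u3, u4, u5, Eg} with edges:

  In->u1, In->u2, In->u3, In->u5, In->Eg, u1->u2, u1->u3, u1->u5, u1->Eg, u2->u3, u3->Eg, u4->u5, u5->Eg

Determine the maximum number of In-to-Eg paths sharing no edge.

Assign every edge capacity 1; by Menger, the answer equals the max flow.
Path In→Eg (+1); total 1.
Path In→u1→Eg (+1); total 2.
Path In→u3→Eg (+1); total 3.
Path In→u5→Eg (+1); total 4.
No residual In→Eg path; max flow = 4.
Certifying cut of size 4: {In→Eg, In→u1, In→u5, u3→Eg}.

4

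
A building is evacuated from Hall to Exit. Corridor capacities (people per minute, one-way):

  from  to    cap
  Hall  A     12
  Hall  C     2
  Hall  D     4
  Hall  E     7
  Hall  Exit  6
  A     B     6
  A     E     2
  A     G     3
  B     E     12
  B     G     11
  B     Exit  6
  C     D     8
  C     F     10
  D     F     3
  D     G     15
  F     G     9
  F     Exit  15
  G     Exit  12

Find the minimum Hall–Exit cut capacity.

Augment Hall→Exit: bottleneck 6, flow now 6.
Augment Hall→A→B→Exit: bottleneck 6, flow now 12.
Augment Hall→A→G→Exit: bottleneck 3, flow now 15.
Augment Hall→C→F→Exit: bottleneck 2, flow now 17.
Augment Hall→D→F→Exit: bottleneck 3, flow now 20.
Augment Hall→D→G→Exit: bottleneck 1, flow now 21.
No augmenting path remains; maximum flow = 21.
By max-flow min-cut, the minimum cut capacity equals the max flow.
In the residual graph, reachable from Hall: {Hall, A, E}.
Min-cut edges: Hall→C (2), Hall→D (4), Hall→Exit (6), A→B (6), A→G (3); capacity 2 + 4 + 6 + 6 + 3 = 21.

21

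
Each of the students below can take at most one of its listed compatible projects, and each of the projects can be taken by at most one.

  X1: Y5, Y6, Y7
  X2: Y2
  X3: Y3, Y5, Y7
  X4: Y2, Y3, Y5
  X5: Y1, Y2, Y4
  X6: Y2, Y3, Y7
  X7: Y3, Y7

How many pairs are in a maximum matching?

6

Unit-capacity flow: source→left, listed edges, right→sink; max matching = max flow.
Augmenting path X1→Y5 (+1); matched 1.
Augmenting path X2→Y2 (+1); matched 2.
Augmenting path X3→Y3 (+1); matched 3.
Augmenting path X5→Y1 (+1); matched 4.
Augmenting path X6→Y7 (+1); matched 5.
Augmenting path X4→Y5→X1→Y6 (+1); matched 6.
No augmenting path remains; maximum matching = 6.
König certificate: {X1, X5, Y2, Y3, Y5, Y7} is a vertex cover of size 6 (every listed pair touches it), so no matching can be larger.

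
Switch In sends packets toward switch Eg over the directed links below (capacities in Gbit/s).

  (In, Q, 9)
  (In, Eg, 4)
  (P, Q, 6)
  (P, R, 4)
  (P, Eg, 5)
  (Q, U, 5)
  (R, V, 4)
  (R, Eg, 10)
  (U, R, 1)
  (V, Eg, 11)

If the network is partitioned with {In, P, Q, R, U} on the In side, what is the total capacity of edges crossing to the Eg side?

Edges leaving {In, P, Q, R, U}: In→Eg (4), P→Eg (5), R→V (4), R→Eg (10).
Cut capacity = 4 + 5 + 4 + 10 = 23.

23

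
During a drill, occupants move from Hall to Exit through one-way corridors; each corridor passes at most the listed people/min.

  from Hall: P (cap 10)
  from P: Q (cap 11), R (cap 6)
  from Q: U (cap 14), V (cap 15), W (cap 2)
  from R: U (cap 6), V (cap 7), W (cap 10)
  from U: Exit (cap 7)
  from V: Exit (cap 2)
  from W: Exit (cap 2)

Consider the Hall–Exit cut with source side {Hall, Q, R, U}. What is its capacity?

Edges leaving {Hall, Q, R, U}: Hall→P (10), Q→V (15), Q→W (2), R→V (7), R→W (10), U→Exit (7).
Cut capacity = 10 + 15 + 2 + 7 + 10 + 7 = 51.

51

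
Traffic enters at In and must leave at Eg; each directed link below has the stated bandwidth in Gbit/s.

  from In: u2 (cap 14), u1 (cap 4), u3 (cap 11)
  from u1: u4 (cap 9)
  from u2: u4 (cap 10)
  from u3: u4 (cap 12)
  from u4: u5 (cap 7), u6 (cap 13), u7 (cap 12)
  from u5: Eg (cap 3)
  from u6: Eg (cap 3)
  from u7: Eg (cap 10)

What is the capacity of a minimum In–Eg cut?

Augment In→u1→u4→u5→Eg: bottleneck 3, flow now 3.
Augment In→u1→u4→u6→Eg: bottleneck 1, flow now 4.
Augment In→u2→u4→u6→Eg: bottleneck 2, flow now 6.
Augment In→u2→u4→u7→Eg: bottleneck 8, flow now 14.
Augment In→u3→u4→u7→Eg: bottleneck 2, flow now 16.
No augmenting path remains; maximum flow = 16.
By max-flow min-cut, the minimum cut capacity equals the max flow.
In the residual graph, reachable from In: {In, u1, u2, u3, u4, u5, u6, u7}.
Min-cut edges: u5→Eg (3), u6→Eg (3), u7→Eg (10); capacity 3 + 3 + 10 = 16.

16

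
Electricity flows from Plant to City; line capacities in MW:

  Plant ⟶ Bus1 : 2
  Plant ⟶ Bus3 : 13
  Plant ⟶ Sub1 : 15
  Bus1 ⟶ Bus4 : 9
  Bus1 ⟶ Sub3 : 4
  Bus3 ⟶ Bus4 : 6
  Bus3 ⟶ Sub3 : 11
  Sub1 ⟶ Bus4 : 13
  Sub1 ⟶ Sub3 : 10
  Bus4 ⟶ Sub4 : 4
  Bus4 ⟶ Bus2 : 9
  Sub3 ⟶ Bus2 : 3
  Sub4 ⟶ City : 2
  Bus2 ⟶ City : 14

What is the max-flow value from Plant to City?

Augment Plant→Bus1→Bus4→Sub4→City: bottleneck 2, flow now 2.
Augment Plant→Bus3→Bus4→Bus2→City: bottleneck 6, flow now 8.
Augment Plant→Bus3→Sub3→Bus2→City: bottleneck 3, flow now 11.
Augment Plant→Sub1→Bus4→Bus2→City: bottleneck 3, flow now 14.
No augmenting path remains; maximum flow = 14.
In the residual graph, reachable from Plant: {Plant, Bus1, Bus3, Sub1, Bus4, Sub3, Sub4}.
Min-cut edges: Bus4→Bus2 (9), Sub3→Bus2 (3), Sub4→City (2); capacity 9 + 3 + 2 = 14.
This cut is saturated, so no flow can exceed 14.

14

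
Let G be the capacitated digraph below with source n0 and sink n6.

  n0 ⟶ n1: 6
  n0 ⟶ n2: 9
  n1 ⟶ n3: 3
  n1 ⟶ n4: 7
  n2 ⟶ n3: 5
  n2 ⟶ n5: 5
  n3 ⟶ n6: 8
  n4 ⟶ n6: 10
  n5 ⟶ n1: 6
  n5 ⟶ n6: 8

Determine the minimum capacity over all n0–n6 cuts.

15

Augment n0→n1→n3→n6: bottleneck 3, flow now 3.
Augment n0→n1→n4→n6: bottleneck 3, flow now 6.
Augment n0→n2→n3→n6: bottleneck 5, flow now 11.
Augment n0→n2→n5→n6: bottleneck 4, flow now 15.
No augmenting path remains; maximum flow = 15.
By max-flow min-cut, the minimum cut capacity equals the max flow.
In the residual graph, reachable from n0: {n0}.
Min-cut edges: n0→n1 (6), n0→n2 (9); capacity 6 + 9 = 15.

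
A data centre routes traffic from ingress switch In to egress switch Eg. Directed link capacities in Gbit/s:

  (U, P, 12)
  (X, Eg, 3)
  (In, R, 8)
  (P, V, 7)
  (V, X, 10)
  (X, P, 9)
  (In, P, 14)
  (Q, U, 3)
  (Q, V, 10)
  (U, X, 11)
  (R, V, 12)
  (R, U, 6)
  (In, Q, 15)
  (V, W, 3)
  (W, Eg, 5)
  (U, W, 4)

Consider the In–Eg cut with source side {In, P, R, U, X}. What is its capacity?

Edges leaving {In, P, R, U, X}: In→Q (15), P→V (7), R→V (12), U→W (4), X→Eg (3).
Cut capacity = 15 + 7 + 12 + 4 + 3 = 41.

41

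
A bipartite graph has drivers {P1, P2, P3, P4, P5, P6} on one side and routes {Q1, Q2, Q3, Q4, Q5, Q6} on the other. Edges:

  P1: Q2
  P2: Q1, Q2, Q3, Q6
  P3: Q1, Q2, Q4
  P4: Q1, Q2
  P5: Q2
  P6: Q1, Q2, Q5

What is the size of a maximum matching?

Unit-capacity flow: source→left, listed edges, right→sink; max matching = max flow.
Augmenting path P1→Q2 (+1); matched 1.
Augmenting path P2→Q1 (+1); matched 2.
Augmenting path P3→Q4 (+1); matched 3.
Augmenting path P6→Q5 (+1); matched 4.
Augmenting path P4→Q1→P2→Q3 (+1); matched 5.
No augmenting path remains; maximum matching = 5.
König certificate: {P2, P3, P4, P6, Q2} is a vertex cover of size 5 (every listed pair touches it), so no matching can be larger.

5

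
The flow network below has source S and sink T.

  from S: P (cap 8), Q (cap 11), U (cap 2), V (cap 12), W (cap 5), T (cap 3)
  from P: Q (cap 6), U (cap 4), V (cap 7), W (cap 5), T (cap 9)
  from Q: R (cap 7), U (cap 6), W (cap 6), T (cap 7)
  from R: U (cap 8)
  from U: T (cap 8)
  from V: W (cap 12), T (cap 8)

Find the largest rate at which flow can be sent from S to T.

Augment S→T: bottleneck 3, flow now 3.
Augment S→P→T: bottleneck 8, flow now 11.
Augment S→Q→T: bottleneck 7, flow now 18.
Augment S→U→T: bottleneck 2, flow now 20.
Augment S→V→T: bottleneck 8, flow now 28.
Augment S→Q→U→T: bottleneck 4, flow now 32.
No augmenting path remains; maximum flow = 32.
In the residual graph, reachable from S: {S, V, W}.
Min-cut edges: S→P (8), S→Q (11), S→U (2), S→T (3), V→T (8); capacity 8 + 11 + 2 + 3 + 8 = 32.
This cut is saturated, so no flow can exceed 32.

32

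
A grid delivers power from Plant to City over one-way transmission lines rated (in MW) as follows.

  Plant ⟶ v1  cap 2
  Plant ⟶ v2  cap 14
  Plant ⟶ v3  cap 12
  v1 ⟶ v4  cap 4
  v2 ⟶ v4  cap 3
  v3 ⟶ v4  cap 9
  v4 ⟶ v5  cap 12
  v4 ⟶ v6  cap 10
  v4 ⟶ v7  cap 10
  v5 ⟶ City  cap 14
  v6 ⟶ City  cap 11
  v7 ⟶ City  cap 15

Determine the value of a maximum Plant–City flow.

14

Augment Plant→v1→v4→v5→City: bottleneck 2, flow now 2.
Augment Plant→v2→v4→v5→City: bottleneck 3, flow now 5.
Augment Plant→v3→v4→v5→City: bottleneck 7, flow now 12.
Augment Plant→v3→v4→v6→City: bottleneck 2, flow now 14.
No augmenting path remains; maximum flow = 14.
In the residual graph, reachable from Plant: {Plant, v2, v3}.
Min-cut edges: Plant→v1 (2), v2→v4 (3), v3→v4 (9); capacity 2 + 3 + 9 = 14.
This cut is saturated, so no flow can exceed 14.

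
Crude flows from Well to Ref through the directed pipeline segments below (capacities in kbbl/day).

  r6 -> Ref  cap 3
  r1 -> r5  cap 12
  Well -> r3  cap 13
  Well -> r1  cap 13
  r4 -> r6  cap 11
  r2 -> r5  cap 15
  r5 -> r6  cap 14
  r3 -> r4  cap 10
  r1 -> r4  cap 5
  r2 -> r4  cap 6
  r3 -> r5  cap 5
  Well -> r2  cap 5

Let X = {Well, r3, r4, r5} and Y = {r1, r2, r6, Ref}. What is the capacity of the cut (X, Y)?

Edges leaving {Well, r3, r4, r5}: Well→r1 (13), Well→r2 (5), r4→r6 (11), r5→r6 (14).
Cut capacity = 13 + 5 + 11 + 14 = 43.

43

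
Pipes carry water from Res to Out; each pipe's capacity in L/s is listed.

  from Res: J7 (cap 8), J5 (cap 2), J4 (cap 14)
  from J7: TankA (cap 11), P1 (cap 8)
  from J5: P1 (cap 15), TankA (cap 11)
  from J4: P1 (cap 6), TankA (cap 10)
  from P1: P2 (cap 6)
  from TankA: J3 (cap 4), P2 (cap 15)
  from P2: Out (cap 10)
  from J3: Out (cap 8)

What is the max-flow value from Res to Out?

Augment Res→J7→P1→P2→Out: bottleneck 6, flow now 6.
Augment Res→J7→TankA→P2→Out: bottleneck 2, flow now 8.
Augment Res→J5→TankA→P2→Out: bottleneck 2, flow now 10.
Augment Res→J4→TankA→J3→Out: bottleneck 4, flow now 14.
No augmenting path remains; maximum flow = 14.
In the residual graph, reachable from Res: {Res, J7, J5, J4, P1, TankA, P2}.
Min-cut edges: TankA→J3 (4), P2→Out (10); capacity 4 + 10 = 14.
This cut is saturated, so no flow can exceed 14.

14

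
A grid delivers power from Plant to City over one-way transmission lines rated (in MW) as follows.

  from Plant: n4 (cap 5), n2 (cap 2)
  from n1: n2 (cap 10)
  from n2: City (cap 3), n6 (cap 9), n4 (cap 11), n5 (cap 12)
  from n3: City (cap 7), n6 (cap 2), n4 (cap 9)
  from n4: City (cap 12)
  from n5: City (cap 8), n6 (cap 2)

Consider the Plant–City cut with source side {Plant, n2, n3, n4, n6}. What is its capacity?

Edges leaving {Plant, n2, n3, n4, n6}: n2→n5 (12), n2→City (3), n3→City (7), n4→City (12).
Cut capacity = 12 + 3 + 7 + 12 = 34.

34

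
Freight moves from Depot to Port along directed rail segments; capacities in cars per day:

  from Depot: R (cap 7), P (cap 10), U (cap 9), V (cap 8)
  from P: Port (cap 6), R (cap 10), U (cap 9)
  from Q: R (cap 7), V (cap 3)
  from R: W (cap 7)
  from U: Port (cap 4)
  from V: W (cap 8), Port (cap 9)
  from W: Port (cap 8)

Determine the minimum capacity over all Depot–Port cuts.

Augment Depot→P→Port: bottleneck 6, flow now 6.
Augment Depot→U→Port: bottleneck 4, flow now 10.
Augment Depot→V→Port: bottleneck 8, flow now 18.
Augment Depot→R→W→Port: bottleneck 7, flow now 25.
No augmenting path remains; maximum flow = 25.
By max-flow min-cut, the minimum cut capacity equals the max flow.
In the residual graph, reachable from Depot: {Depot, P, R, U}.
Min-cut edges: Depot→V (8), P→Port (6), R→W (7), U→Port (4); capacity 8 + 6 + 7 + 4 = 25.

25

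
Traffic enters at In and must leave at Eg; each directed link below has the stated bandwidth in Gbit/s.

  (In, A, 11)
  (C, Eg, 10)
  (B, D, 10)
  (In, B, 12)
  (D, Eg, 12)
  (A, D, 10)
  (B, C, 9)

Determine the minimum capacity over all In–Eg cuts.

Augment In→A→D→Eg: bottleneck 10, flow now 10.
Augment In→B→C→Eg: bottleneck 9, flow now 19.
Augment In→B→D→Eg: bottleneck 2, flow now 21.
No augmenting path remains; maximum flow = 21.
By max-flow min-cut, the minimum cut capacity equals the max flow.
In the residual graph, reachable from In: {In, A, B, D}.
Min-cut edges: B→C (9), D→Eg (12); capacity 9 + 12 = 21.

21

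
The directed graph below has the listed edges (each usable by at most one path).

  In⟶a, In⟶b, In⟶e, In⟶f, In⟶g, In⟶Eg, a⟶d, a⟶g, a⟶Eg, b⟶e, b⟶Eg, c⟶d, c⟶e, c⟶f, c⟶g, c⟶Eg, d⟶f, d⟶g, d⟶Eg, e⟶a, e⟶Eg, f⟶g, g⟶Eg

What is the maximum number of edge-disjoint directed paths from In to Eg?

5

Assign every edge capacity 1; by Menger, the answer equals the max flow.
Path In→Eg (+1); total 1.
Path In→a→Eg (+1); total 2.
Path In→b→Eg (+1); total 3.
Path In→e→Eg (+1); total 4.
Path In→g→Eg (+1); total 5.
No residual In→Eg path; max flow = 5.
Certifying cut of size 5: {In→Eg, In→a, In→b, In→e, g→Eg}.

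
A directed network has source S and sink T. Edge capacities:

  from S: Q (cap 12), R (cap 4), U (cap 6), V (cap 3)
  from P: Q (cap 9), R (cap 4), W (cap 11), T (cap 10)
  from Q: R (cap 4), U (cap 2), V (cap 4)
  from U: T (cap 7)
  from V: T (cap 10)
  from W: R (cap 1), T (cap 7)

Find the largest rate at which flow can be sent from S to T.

14

Augment S→U→T: bottleneck 6, flow now 6.
Augment S→V→T: bottleneck 3, flow now 9.
Augment S→Q→U→T: bottleneck 1, flow now 10.
Augment S→Q→V→T: bottleneck 4, flow now 14.
No augmenting path remains; maximum flow = 14.
In the residual graph, reachable from S: {S, Q, R, U}.
Min-cut edges: S→V (3), Q→V (4), U→T (7); capacity 3 + 4 + 7 = 14.
This cut is saturated, so no flow can exceed 14.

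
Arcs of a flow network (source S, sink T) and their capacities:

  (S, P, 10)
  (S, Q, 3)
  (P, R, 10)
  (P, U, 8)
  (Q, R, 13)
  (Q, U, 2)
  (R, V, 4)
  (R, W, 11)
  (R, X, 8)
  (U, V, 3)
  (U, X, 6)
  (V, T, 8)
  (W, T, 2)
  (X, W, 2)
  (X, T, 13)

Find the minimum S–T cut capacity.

13

Augment S→P→R→V→T: bottleneck 4, flow now 4.
Augment S→P→R→W→T: bottleneck 2, flow now 6.
Augment S→P→R→X→T: bottleneck 4, flow now 10.
Augment S→Q→R→X→T: bottleneck 3, flow now 13.
No augmenting path remains; maximum flow = 13.
By max-flow min-cut, the minimum cut capacity equals the max flow.
In the residual graph, reachable from S: {S}.
Min-cut edges: S→P (10), S→Q (3); capacity 10 + 3 = 13.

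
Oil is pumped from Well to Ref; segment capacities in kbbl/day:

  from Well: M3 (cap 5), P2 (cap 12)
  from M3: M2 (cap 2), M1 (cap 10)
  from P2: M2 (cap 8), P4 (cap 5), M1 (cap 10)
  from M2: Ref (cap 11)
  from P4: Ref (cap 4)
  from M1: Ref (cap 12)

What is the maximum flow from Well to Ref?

Augment Well→M3→M2→Ref: bottleneck 2, flow now 2.
Augment Well→M3→M1→Ref: bottleneck 3, flow now 5.
Augment Well→P2→M2→Ref: bottleneck 8, flow now 13.
Augment Well→P2→P4→Ref: bottleneck 4, flow now 17.
No augmenting path remains; maximum flow = 17.
In the residual graph, reachable from Well: {Well}.
Min-cut edges: Well→M3 (5), Well→P2 (12); capacity 5 + 12 = 17.
This cut is saturated, so no flow can exceed 17.

17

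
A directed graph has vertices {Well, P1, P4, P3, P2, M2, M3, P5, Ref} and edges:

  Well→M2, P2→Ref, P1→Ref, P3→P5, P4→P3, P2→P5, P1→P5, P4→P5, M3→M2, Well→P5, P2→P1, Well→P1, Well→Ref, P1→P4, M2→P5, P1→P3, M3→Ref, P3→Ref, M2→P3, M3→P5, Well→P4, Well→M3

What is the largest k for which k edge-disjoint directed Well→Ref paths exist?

4

Assign every edge capacity 1; by Menger, the answer equals the max flow.
Path Well→Ref (+1); total 1.
Path Well→P1→Ref (+1); total 2.
Path Well→M3→Ref (+1); total 3.
Path Well→P4→P3→Ref (+1); total 4.
No residual Well→Ref path; max flow = 4.
Certifying cut of size 4: {P3→Ref, Well→M3, Well→P1, Well→Ref}.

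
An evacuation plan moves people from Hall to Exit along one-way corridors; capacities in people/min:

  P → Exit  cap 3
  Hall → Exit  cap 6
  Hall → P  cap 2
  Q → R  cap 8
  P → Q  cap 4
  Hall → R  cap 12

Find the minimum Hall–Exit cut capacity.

8

Augment Hall→Exit: bottleneck 6, flow now 6.
Augment Hall→P→Exit: bottleneck 2, flow now 8.
No augmenting path remains; maximum flow = 8.
By max-flow min-cut, the minimum cut capacity equals the max flow.
In the residual graph, reachable from Hall: {Hall, R}.
Min-cut edges: Hall→P (2), Hall→Exit (6); capacity 2 + 6 = 8.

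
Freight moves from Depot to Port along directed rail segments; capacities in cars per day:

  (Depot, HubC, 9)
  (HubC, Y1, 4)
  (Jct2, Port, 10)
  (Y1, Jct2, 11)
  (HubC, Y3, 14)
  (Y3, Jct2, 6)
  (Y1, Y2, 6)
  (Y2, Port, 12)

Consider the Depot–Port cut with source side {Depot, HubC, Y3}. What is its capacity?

10

Edges leaving {Depot, HubC, Y3}: HubC→Y1 (4), Y3→Jct2 (6).
Cut capacity = 4 + 6 = 10.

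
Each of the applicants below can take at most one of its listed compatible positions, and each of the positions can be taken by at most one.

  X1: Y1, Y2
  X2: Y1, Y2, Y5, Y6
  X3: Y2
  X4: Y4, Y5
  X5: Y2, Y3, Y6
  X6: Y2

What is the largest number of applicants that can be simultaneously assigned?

Unit-capacity flow: source→left, listed edges, right→sink; max matching = max flow.
Augmenting path X1→Y1 (+1); matched 1.
Augmenting path X2→Y2 (+1); matched 2.
Augmenting path X4→Y4 (+1); matched 3.
Augmenting path X5→Y3 (+1); matched 4.
Augmenting path X3→Y2→X2→Y5 (+1); matched 5.
No augmenting path remains; maximum matching = 5.
König certificate: {X1, X2, X4, X5, Y2} is a vertex cover of size 5 (every listed pair touches it), so no matching can be larger.

5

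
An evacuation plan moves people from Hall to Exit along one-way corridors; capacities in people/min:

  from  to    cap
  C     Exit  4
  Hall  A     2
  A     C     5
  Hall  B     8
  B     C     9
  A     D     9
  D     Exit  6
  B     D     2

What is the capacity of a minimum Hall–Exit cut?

Augment Hall→A→C→Exit: bottleneck 2, flow now 2.
Augment Hall→B→C→Exit: bottleneck 2, flow now 4.
Augment Hall→B→D→Exit: bottleneck 2, flow now 6.
Augment Hall→B→C→A→D→Exit: bottleneck 2, flow now 8. (uses reverse residual edge)
No augmenting path remains; maximum flow = 8.
By max-flow min-cut, the minimum cut capacity equals the max flow.
In the residual graph, reachable from Hall: {Hall, B, C}.
Min-cut edges: Hall→A (2), B→D (2), C→Exit (4); capacity 2 + 2 + 4 = 8.

8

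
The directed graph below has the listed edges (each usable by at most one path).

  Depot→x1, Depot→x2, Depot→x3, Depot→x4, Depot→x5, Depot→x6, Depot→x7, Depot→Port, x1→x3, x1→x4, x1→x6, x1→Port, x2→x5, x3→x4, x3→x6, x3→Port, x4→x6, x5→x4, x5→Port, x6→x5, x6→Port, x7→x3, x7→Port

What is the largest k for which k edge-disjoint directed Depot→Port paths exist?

Assign every edge capacity 1; by Menger, the answer equals the max flow.
Path Depot→Port (+1); total 1.
Path Depot→x1→Port (+1); total 2.
Path Depot→x3→Port (+1); total 3.
Path Depot→x5→Port (+1); total 4.
Path Depot→x6→Port (+1); total 5.
Path Depot→x7→Port (+1); total 6.
No residual Depot→Port path; max flow = 6.
Certifying cut of size 6: {Depot→Port, Depot→x1, Depot→x3, Depot→x7, x5→Port, x6→Port}.

6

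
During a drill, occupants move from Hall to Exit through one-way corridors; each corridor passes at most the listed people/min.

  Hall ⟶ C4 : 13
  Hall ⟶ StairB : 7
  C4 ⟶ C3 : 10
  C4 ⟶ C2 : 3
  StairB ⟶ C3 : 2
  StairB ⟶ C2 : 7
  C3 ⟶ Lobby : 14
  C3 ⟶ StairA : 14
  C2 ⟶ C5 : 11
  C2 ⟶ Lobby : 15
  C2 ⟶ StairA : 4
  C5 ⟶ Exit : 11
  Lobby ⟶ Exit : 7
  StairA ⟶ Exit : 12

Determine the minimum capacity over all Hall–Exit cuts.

Augment Hall→C4→C3→Lobby→Exit: bottleneck 7, flow now 7.
Augment Hall→C4→C3→StairA→Exit: bottleneck 3, flow now 10.
Augment Hall→C4→C2→C5→Exit: bottleneck 3, flow now 13.
Augment Hall→StairB→C3→StairA→Exit: bottleneck 2, flow now 15.
Augment Hall→StairB→C2→C5→Exit: bottleneck 5, flow now 20.
No augmenting path remains; maximum flow = 20.
By max-flow min-cut, the minimum cut capacity equals the max flow.
In the residual graph, reachable from Hall: {Hall}.
Min-cut edges: Hall→C4 (13), Hall→StairB (7); capacity 13 + 7 = 20.

20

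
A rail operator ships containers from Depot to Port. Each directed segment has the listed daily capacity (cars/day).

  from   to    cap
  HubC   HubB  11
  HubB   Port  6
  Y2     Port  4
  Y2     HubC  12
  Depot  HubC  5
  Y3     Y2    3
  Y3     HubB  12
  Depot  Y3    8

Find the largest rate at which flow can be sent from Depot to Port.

9

Augment Depot→HubC→HubB→Port: bottleneck 5, flow now 5.
Augment Depot→Y3→HubB→Port: bottleneck 1, flow now 6.
Augment Depot→Y3→Y2→Port: bottleneck 3, flow now 9.
No augmenting path remains; maximum flow = 9.
In the residual graph, reachable from Depot: {Depot, HubC, Y3, HubB}.
Min-cut edges: Y3→Y2 (3), HubB→Port (6); capacity 3 + 6 = 9.
This cut is saturated, so no flow can exceed 9.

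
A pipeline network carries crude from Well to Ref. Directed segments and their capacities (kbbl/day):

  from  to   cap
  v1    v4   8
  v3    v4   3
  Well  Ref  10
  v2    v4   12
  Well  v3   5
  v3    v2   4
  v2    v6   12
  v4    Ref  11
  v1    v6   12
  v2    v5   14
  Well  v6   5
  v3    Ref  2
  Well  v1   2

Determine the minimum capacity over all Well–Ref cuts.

Augment Well→Ref: bottleneck 10, flow now 10.
Augment Well→v3→Ref: bottleneck 2, flow now 12.
Augment Well→v1→v4→Ref: bottleneck 2, flow now 14.
Augment Well→v3→v4→Ref: bottleneck 3, flow now 17.
No augmenting path remains; maximum flow = 17.
By max-flow min-cut, the minimum cut capacity equals the max flow.
In the residual graph, reachable from Well: {Well, v6}.
Min-cut edges: Well→v1 (2), Well→v3 (5), Well→Ref (10); capacity 2 + 5 + 10 = 17.

17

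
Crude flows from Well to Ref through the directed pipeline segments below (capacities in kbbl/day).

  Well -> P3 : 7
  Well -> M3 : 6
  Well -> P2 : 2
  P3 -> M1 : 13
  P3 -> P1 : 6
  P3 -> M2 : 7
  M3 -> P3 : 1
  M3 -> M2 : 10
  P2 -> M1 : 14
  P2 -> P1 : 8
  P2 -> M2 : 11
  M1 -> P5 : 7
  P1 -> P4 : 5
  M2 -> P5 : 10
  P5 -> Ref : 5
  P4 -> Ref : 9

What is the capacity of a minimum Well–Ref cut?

10

Augment Well→P3→M1→P5→Ref: bottleneck 5, flow now 5.
Augment Well→P3→P1→P4→Ref: bottleneck 2, flow now 7.
Augment Well→P2→P1→P4→Ref: bottleneck 2, flow now 9.
Augment Well→M3→P3→P1→P4→Ref: bottleneck 1, flow now 10.
No augmenting path remains; maximum flow = 10.
By max-flow min-cut, the minimum cut capacity equals the max flow.
In the residual graph, reachable from Well: {Well, P3, M3, P2, M1, P1, M2, P5}.
Min-cut edges: P1→P4 (5), P5→Ref (5); capacity 5 + 5 = 10.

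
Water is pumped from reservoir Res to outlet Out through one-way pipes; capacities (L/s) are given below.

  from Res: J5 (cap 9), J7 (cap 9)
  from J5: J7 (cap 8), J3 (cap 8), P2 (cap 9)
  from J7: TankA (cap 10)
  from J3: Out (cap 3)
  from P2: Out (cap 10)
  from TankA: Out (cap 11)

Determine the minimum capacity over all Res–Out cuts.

Augment Res→J5→J3→Out: bottleneck 3, flow now 3.
Augment Res→J5→P2→Out: bottleneck 6, flow now 9.
Augment Res→J7→TankA→Out: bottleneck 9, flow now 18.
No augmenting path remains; maximum flow = 18.
By max-flow min-cut, the minimum cut capacity equals the max flow.
In the residual graph, reachable from Res: {Res}.
Min-cut edges: Res→J5 (9), Res→J7 (9); capacity 9 + 9 = 18.

18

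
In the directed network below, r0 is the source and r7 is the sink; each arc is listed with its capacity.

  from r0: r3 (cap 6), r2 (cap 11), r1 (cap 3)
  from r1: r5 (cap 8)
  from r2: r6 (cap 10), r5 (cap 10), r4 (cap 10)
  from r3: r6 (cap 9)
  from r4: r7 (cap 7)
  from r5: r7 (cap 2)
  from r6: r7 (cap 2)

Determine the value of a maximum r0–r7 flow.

Augment r0→r1→r5→r7: bottleneck 2, flow now 2.
Augment r0→r2→r4→r7: bottleneck 7, flow now 9.
Augment r0→r2→r6→r7: bottleneck 2, flow now 11.
No augmenting path remains; maximum flow = 11.
In the residual graph, reachable from r0: {r0, r1, r2, r3, r4, r5, r6}.
Min-cut edges: r4→r7 (7), r5→r7 (2), r6→r7 (2); capacity 7 + 2 + 2 = 11.
This cut is saturated, so no flow can exceed 11.

11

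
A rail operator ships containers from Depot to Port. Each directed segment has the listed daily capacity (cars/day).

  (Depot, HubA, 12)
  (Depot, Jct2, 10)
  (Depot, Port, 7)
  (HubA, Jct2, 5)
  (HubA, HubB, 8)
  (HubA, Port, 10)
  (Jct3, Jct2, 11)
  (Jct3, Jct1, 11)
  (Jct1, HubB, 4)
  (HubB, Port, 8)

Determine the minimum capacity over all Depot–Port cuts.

19

Augment Depot→Port: bottleneck 7, flow now 7.
Augment Depot→HubA→Port: bottleneck 10, flow now 17.
Augment Depot→HubA→HubB→Port: bottleneck 2, flow now 19.
No augmenting path remains; maximum flow = 19.
By max-flow min-cut, the minimum cut capacity equals the max flow.
In the residual graph, reachable from Depot: {Depot, Jct2}.
Min-cut edges: Depot→HubA (12), Depot→Port (7); capacity 12 + 7 = 19.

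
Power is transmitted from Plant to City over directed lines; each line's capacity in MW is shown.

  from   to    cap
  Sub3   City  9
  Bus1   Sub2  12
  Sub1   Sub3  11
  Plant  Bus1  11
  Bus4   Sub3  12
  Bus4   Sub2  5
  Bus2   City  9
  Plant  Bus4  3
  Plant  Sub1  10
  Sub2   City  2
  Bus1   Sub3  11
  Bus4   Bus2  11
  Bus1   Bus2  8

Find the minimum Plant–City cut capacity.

20

Augment Plant→Sub1→Sub3→City: bottleneck 9, flow now 9.
Augment Plant→Bus4→Sub2→City: bottleneck 2, flow now 11.
Augment Plant→Bus4→Bus2→City: bottleneck 1, flow now 12.
Augment Plant→Bus1→Bus2→City: bottleneck 8, flow now 20.
No augmenting path remains; maximum flow = 20.
By max-flow min-cut, the minimum cut capacity equals the max flow.
In the residual graph, reachable from Plant: {Plant, Sub1, Bus4, Bus1, Sub2, Bus2, Sub3}.
Min-cut edges: Sub2→City (2), Bus2→City (9), Sub3→City (9); capacity 2 + 9 + 9 = 20.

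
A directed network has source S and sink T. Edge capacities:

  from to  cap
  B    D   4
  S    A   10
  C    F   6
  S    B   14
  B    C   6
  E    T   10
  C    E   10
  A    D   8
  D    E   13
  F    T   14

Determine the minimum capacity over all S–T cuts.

Augment S→A→D→E→T: bottleneck 8, flow now 8.
Augment S→B→C→E→T: bottleneck 2, flow now 10.
Augment S→B→C→F→T: bottleneck 4, flow now 14.
Augment S→B→D→E→C→F→T: bottleneck 2, flow now 16. (uses reverse residual edge)
No augmenting path remains; maximum flow = 16.
By max-flow min-cut, the minimum cut capacity equals the max flow.
In the residual graph, reachable from S: {S, A, B, D, E}.
Min-cut edges: B→C (6), E→T (10); capacity 6 + 10 = 16.

16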